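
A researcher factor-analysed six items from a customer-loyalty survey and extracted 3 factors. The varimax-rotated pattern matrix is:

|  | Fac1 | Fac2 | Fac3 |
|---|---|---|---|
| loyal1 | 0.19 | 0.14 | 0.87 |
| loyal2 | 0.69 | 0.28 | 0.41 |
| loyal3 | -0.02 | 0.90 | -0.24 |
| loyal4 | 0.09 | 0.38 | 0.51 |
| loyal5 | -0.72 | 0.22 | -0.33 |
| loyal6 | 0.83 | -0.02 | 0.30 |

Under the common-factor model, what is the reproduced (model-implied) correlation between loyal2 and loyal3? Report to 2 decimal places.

0.14

r̂ = Σ λ_i·λ_j across factors = (0.69)(-0.02) + (0.28)(0.90) + (0.41)(-0.24)
  = -0.0138 +0.2520 -0.0984 = 0.1398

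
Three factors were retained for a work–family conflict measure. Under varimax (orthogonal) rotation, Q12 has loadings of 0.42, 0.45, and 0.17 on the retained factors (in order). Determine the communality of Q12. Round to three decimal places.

h² = 0.42² + 0.45² + 0.17² = 0.1764 + 0.2025 + 0.0289 = 0.4078

0.408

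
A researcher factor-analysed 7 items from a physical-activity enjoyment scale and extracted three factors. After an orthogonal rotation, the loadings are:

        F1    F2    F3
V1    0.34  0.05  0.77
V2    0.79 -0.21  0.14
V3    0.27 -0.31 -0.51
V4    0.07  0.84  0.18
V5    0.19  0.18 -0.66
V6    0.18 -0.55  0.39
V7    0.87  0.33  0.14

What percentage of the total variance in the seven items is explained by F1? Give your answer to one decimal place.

SS loadings for F1 = 0.34² + 0.79² + 0.27² + 0.07² + 0.19² + 0.18² + 0.87² = 1.6429
With 7 standardized items, total variance = 7. Proportion = 1.6429/7 = 0.2347 → 23.47%.

23.5%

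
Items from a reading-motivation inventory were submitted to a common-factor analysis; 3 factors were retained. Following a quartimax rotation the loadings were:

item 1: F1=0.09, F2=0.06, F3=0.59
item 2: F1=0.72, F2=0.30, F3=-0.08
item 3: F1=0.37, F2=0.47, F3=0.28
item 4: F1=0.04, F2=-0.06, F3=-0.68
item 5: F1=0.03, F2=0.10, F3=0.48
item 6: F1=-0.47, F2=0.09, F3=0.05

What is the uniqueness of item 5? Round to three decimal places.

0.759

h² = 0.03² + 0.10² + 0.48² = 0.0009 + 0.0100 + 0.2304 = 0.2413
Uniqueness u² = 1 − h² = 1 − 0.2413 = 0.7587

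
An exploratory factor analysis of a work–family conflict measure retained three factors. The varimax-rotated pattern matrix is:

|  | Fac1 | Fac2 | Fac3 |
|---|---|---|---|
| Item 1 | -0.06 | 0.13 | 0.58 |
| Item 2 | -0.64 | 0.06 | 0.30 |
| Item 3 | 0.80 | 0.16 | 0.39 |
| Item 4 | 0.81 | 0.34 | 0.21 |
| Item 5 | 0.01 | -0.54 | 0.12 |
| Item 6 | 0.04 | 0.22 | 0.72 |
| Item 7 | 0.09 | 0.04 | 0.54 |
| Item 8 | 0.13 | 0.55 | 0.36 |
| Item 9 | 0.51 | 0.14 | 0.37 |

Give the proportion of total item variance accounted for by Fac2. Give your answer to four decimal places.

0.0917

SS loadings for Fac2 = 0.13² + 0.06² + 0.16² + 0.34² + (-0.54)² + 0.22² + 0.04² + 0.55² + 0.14² = 0.8254
Proportion of variance = 0.8254 / 9 = 0.0917.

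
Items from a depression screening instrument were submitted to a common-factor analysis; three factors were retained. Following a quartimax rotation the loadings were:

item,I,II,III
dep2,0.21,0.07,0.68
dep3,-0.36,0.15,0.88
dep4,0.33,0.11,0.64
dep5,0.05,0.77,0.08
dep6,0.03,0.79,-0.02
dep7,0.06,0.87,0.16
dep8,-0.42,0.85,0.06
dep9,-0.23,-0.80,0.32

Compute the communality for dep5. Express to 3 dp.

h² = 0.05² + 0.77² + 0.08² = 0.0025 + 0.5929 + 0.0064 = 0.6018

0.602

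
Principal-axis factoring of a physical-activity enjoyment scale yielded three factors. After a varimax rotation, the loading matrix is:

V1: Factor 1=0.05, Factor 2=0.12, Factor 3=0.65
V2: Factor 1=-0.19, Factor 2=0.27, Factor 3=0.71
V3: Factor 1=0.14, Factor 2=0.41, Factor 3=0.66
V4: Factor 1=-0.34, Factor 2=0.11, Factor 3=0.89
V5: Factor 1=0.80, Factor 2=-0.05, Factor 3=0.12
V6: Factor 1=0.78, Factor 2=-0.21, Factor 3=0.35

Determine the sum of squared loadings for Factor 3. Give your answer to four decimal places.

SS loadings for Factor 3 = 0.65² + 0.71² + 0.66² + 0.89² + 0.12² + 0.35² = 0.4225 + 0.5041 + 0.4356 + 0.7921 + 0.0144 + 0.1225 = 2.2912

2.2912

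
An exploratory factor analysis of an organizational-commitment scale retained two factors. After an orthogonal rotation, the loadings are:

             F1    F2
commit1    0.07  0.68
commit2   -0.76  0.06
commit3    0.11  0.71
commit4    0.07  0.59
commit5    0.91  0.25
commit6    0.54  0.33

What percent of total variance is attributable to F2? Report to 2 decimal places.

SS loadings for F2 = 0.68² + 0.06² + 0.71² + 0.59² + 0.25² + 0.33² = 1.4896
With 6 standardized items, total variance = 6. Proportion = 1.4896/6 = 0.2483 → 24.83%.

24.83%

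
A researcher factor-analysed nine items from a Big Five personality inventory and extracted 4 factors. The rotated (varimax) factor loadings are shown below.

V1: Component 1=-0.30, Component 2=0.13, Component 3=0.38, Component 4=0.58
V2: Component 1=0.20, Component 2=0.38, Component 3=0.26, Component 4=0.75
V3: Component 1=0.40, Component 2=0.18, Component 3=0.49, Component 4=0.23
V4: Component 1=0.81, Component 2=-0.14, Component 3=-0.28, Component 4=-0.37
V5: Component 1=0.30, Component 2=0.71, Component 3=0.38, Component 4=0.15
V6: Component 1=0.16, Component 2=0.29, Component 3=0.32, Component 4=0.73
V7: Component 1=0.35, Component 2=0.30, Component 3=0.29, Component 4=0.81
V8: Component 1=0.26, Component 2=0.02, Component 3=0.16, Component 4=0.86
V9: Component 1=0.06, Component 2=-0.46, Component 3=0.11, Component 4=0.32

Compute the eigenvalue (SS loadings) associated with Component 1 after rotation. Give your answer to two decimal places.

SS loadings for Component 1 = (-0.30)² + 0.20² + 0.40² + 0.81² + 0.30² + 0.16² + 0.35² + 0.26² + 0.06² = 0.0900 + 0.0400 + 0.1600 + 0.6561 + 0.0900 + 0.0256 + 0.1225 + 0.0676 + 0.0036 = 1.2554

1.26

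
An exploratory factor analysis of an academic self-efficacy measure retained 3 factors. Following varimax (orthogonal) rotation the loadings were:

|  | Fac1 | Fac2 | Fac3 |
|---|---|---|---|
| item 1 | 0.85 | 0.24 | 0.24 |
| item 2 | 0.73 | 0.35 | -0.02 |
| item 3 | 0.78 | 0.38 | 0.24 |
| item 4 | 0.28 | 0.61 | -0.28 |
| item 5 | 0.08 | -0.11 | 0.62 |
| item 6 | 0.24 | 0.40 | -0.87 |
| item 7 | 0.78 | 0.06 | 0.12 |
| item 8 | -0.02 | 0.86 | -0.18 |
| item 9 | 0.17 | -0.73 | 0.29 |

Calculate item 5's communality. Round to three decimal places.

0.403

h² = 0.08² + (-0.11)² + 0.62² = 0.0064 + 0.0121 + 0.3844 = 0.4029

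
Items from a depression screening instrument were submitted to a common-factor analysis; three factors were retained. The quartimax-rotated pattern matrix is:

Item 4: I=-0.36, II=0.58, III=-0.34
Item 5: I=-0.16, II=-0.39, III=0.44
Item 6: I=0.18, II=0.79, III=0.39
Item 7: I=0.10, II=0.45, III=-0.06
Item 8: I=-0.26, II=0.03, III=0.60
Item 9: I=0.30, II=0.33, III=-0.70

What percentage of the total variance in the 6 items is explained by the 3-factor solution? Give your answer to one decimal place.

SS loadings by factor: 0.3552, 1.4249, 1.3149; total = 3.0950.
Total variance with 6 standardized items is 6, so the solution explains 3.0950/6 = 0.5158 = 51.58%.

51.6%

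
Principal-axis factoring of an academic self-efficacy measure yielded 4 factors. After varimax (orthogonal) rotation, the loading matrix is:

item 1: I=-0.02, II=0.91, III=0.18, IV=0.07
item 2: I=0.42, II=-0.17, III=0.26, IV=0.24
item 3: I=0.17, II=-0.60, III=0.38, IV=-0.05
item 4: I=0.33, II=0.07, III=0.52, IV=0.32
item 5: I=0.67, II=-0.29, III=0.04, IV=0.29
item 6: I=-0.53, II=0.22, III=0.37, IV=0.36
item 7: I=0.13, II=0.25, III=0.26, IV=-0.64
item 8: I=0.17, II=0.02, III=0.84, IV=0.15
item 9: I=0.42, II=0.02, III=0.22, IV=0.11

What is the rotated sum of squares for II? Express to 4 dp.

1.4177

SS loadings for II = 0.91² + (-0.17)² + (-0.60)² + 0.07² + (-0.29)² + 0.22² + 0.25² + 0.02² + 0.02² = 0.8281 + 0.0289 + 0.3600 + 0.0049 + 0.0841 + 0.0484 + 0.0625 + 0.0004 + 0.0004 = 1.4177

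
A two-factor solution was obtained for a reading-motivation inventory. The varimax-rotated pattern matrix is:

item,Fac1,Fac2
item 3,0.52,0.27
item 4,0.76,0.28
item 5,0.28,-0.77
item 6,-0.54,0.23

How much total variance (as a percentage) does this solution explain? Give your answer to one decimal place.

Communalities: 0.3433, 0.6560, 0.6713, 0.3445; Σh² = 2.0151.
Total variance with 4 standardized items is 4, so the solution explains 2.0151/4 = 0.5038 = 50.38%.

50.4%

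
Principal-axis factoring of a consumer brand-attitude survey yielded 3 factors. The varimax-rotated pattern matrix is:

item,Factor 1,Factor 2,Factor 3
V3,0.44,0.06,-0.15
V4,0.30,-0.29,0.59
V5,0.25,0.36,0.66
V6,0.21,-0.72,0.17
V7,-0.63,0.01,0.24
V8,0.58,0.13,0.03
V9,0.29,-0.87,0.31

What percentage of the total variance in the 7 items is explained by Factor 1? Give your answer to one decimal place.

17.3%

SS loadings for Factor 1 = 0.44² + 0.30² + 0.25² + 0.21² + (-0.63)² + 0.58² + 0.29² = 1.2076
With 7 standardized items, total variance = 7. Proportion = 1.2076/7 = 0.1725 → 17.25%.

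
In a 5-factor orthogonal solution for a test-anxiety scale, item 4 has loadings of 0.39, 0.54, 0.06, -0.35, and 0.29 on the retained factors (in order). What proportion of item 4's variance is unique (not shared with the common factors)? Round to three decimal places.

0.346

h² = 0.39² + 0.54² + 0.06² + (-0.35)² + 0.29² = 0.1521 + 0.2916 + 0.0036 + 0.1225 + 0.0841 = 0.6539
Uniqueness u² = 1 − h² = 1 − 0.6539 = 0.3461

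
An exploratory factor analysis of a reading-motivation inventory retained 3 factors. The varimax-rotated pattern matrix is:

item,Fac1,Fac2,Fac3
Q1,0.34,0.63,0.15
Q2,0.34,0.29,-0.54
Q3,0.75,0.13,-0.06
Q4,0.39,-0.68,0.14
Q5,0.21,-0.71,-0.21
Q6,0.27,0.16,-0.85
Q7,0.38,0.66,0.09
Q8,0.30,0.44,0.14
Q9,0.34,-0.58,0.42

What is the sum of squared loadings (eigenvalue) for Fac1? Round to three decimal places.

SS loadings for Fac1 = 0.34² + 0.34² + 0.75² + 0.39² + 0.21² + 0.27² + 0.38² + 0.30² + 0.34² = 0.1156 + 0.1156 + 0.5625 + 0.1521 + 0.0441 + 0.0729 + 0.1444 + 0.0900 + 0.1156 = 1.4128

1.413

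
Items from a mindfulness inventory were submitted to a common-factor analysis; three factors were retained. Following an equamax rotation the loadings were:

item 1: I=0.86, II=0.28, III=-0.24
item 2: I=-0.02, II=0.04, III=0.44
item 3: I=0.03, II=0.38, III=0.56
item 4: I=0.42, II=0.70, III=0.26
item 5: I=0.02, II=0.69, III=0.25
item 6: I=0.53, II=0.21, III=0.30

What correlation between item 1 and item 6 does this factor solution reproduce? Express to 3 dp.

r̂ = Σ λ_i·λ_j across factors = (0.86)(0.53) + (0.28)(0.21) + (-0.24)(0.30)
  = +0.4558 +0.0588 -0.0720 = 0.4426

0.443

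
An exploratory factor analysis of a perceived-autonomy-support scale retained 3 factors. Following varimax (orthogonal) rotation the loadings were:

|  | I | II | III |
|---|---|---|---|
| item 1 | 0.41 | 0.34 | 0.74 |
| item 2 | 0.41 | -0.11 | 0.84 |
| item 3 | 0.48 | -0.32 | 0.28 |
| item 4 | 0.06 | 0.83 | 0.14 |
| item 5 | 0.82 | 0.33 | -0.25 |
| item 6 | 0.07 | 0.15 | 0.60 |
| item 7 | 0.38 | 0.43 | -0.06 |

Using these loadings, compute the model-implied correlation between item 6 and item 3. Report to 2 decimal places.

0.15

r̂ = Σ λ_i·λ_j across factors = (0.07)(0.48) + (0.15)(-0.32) + (0.60)(0.28)
  = +0.0336 -0.0480 +0.1680 = 0.1536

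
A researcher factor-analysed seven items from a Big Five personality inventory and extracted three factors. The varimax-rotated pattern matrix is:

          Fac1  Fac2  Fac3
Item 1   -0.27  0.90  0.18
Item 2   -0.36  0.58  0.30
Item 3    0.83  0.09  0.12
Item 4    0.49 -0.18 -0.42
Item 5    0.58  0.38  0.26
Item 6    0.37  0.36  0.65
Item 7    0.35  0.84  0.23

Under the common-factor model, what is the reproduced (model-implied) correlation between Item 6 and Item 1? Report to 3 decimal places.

0.341

r̂ = Σ λ_i·λ_j across factors = (0.37)(-0.27) + (0.36)(0.90) + (0.65)(0.18)
  = -0.0999 +0.3240 +0.1170 = 0.3411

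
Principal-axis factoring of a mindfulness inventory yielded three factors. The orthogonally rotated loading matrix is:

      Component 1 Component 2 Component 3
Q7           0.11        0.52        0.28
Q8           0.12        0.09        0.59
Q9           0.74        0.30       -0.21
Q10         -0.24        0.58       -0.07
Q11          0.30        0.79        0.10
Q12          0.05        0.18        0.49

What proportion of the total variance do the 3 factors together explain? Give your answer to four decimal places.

SS loadings by factor: 0.7242, 1.3614, 0.7256; total = 2.8112.
Total variance with 6 standardized items is 6, so the solution explains 2.8112/6 = 0.4685.

0.4685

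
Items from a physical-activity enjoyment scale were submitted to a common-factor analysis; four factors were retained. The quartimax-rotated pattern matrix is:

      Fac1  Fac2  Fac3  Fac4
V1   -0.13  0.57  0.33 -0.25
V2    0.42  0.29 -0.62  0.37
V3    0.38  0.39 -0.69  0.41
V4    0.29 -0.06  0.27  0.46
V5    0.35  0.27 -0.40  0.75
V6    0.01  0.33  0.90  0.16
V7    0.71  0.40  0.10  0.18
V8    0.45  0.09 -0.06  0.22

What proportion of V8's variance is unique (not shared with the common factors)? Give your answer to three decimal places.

0.737

h² = 0.45² + 0.09² + (-0.06)² + 0.22² = 0.2025 + 0.0081 + 0.0036 + 0.0484 = 0.2626
Uniqueness u² = 1 − h² = 1 − 0.2626 = 0.7374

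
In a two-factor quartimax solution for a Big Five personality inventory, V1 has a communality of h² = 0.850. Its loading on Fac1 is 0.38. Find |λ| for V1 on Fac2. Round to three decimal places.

Under orthogonal rotation h² = Σλ², so λ_Fac2² = h² − (0.1444) = 0.850 − 0.1444 = 0.7056.
|λ| = √0.7056 = 0.8400.

0.840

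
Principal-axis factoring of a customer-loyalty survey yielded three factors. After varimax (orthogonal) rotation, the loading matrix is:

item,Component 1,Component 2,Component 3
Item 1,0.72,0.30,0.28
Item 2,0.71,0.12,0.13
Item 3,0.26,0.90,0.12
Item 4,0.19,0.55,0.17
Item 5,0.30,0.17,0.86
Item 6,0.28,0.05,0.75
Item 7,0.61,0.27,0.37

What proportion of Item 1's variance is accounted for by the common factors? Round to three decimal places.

0.687

h² = 0.72² + 0.30² + 0.28² = 0.5184 + 0.0900 + 0.0784 = 0.6868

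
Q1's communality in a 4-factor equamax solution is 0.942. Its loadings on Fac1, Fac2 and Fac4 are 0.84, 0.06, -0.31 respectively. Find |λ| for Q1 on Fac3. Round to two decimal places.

Under orthogonal rotation h² = Σλ², so λ_Fac3² = h² − (0.8053) = 0.942 − 0.8053 = 0.1367.
|λ| = √0.1367 = 0.3697.

0.37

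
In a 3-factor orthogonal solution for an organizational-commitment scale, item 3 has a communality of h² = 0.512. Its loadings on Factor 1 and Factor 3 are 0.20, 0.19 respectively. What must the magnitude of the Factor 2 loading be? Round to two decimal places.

Under orthogonal rotation h² = Σλ², so λ_Factor 2² = h² − (0.0761) = 0.512 − 0.0761 = 0.4359.
|λ| = √0.4359 = 0.6602.

0.66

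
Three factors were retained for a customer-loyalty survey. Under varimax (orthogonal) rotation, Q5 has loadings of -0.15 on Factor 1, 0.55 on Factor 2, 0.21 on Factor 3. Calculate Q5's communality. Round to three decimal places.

h² = (-0.15)² + 0.55² + 0.21² = 0.0225 + 0.3025 + 0.0441 = 0.3691

0.369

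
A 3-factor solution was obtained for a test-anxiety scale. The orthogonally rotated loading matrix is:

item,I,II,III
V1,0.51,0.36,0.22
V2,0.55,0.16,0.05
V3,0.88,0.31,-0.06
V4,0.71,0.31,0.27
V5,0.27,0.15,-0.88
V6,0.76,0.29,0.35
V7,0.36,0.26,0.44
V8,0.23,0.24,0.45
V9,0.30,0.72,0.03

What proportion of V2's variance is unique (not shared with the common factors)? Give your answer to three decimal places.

0.669

h² = 0.55² + 0.16² + 0.05² = 0.3025 + 0.0256 + 0.0025 = 0.3306
Uniqueness u² = 1 − h² = 1 − 0.3306 = 0.6694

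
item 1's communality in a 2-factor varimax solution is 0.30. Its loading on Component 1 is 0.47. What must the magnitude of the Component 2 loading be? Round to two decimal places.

Under orthogonal rotation h² = Σλ², so λ_Component 2² = h² − (0.2209) = 0.30 − 0.2209 = 0.0791.
|λ| = √0.0791 = 0.2812.

0.28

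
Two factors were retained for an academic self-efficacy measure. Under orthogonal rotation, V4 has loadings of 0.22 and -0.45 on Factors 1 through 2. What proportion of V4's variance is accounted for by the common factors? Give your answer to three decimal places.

0.251

h² = 0.22² + (-0.45)² = 0.0484 + 0.2025 = 0.2509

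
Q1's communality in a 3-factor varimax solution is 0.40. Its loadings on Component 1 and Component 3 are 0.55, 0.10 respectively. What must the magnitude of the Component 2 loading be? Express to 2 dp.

0.30

Under orthogonal rotation h² = Σλ², so λ_Component 2² = h² − (0.3125) = 0.40 − 0.3125 = 0.0875.
|λ| = √0.0875 = 0.2958.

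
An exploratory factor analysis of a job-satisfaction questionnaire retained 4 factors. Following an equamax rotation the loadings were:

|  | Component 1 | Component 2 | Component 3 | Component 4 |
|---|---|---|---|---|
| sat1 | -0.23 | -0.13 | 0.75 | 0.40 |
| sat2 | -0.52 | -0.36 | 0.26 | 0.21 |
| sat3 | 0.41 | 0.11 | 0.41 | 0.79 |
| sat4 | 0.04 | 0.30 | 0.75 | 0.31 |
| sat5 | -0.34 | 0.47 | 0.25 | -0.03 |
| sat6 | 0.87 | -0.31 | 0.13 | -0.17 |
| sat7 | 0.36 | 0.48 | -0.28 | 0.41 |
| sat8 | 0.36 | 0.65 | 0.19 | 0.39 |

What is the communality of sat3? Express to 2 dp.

h² = 0.41² + 0.11² + 0.41² + 0.79² = 0.1681 + 0.0121 + 0.1681 + 0.6241 = 0.9724

0.97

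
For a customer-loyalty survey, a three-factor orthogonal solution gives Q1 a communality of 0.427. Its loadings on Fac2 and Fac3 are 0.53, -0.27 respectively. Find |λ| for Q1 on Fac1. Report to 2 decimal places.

Under orthogonal rotation h² = Σλ², so λ_Fac1² = h² − (0.3538) = 0.427 − 0.3538 = 0.0732.
|λ| = √0.0732 = 0.2706.

0.27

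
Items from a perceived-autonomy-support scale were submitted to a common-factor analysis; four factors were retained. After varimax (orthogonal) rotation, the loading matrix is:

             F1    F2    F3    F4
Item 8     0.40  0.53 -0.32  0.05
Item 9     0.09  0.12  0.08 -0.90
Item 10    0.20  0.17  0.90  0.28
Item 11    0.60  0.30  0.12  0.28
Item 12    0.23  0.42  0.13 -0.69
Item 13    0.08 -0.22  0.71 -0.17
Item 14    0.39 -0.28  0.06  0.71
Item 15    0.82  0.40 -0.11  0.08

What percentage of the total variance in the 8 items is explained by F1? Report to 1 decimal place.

18.1%

SS loadings for F1 = 0.40² + 0.09² + 0.20² + 0.60² + 0.23² + 0.08² + 0.39² + 0.82² = 1.4519
With 8 standardized items, total variance = 8. Proportion = 1.4519/8 = 0.1815 → 18.15%.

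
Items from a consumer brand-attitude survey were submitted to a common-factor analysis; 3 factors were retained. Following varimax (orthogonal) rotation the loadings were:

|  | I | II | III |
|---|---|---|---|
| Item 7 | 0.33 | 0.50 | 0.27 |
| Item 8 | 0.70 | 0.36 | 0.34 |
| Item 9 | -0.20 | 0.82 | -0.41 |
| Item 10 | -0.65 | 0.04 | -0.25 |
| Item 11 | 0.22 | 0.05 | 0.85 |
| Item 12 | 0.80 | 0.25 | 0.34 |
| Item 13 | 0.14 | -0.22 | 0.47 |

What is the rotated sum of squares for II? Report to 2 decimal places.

1.17

SS loadings for II = 0.50² + 0.36² + 0.82² + 0.04² + 0.05² + 0.25² + (-0.22)² = 0.2500 + 0.1296 + 0.6724 + 0.0016 + 0.0025 + 0.0625 + 0.0484 = 1.1670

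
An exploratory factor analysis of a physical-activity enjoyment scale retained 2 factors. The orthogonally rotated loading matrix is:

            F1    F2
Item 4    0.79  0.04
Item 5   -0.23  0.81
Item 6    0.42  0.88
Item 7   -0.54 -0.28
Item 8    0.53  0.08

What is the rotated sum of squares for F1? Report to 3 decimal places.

1.426

SS loadings for F1 = 0.79² + (-0.23)² + 0.42² + (-0.54)² + 0.53² = 0.6241 + 0.0529 + 0.1764 + 0.2916 + 0.2809 = 1.4259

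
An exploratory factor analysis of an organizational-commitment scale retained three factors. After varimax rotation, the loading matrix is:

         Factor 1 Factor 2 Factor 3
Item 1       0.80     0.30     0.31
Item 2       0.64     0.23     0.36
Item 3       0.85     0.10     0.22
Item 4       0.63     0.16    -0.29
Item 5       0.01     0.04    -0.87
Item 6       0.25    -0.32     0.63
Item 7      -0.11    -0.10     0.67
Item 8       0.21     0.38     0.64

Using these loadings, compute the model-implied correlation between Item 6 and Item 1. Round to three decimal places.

0.299

r̂ = Σ λ_i·λ_j across factors = (0.25)(0.80) + (-0.32)(0.30) + (0.63)(0.31)
  = +0.2000 -0.0960 +0.1953 = 0.2993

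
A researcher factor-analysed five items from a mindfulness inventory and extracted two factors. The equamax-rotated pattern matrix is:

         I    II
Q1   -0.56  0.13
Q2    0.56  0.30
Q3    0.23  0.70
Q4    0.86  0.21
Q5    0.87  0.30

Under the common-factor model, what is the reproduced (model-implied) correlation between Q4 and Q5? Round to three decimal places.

r̂ = Σ λ_i·λ_j across factors = (0.86)(0.87) + (0.21)(0.30)
  = +0.7482 +0.0630 = 0.8112

0.811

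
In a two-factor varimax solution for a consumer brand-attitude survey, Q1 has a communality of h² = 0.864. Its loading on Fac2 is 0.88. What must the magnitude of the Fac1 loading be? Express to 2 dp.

Under orthogonal rotation h² = Σλ², so λ_Fac1² = h² − (0.7744) = 0.864 − 0.7744 = 0.0896.
|λ| = √0.0896 = 0.2993.

0.30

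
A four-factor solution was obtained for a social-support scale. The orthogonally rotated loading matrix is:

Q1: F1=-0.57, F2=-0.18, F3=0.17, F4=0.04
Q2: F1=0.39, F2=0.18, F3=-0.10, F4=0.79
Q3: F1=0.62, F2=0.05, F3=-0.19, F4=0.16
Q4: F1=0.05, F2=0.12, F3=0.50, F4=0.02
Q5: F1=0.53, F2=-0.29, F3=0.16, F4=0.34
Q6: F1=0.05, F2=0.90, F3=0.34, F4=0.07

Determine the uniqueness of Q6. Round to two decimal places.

0.07

h² = 0.05² + 0.90² + 0.34² + 0.07² = 0.0025 + 0.8100 + 0.1156 + 0.0049 = 0.9330
Uniqueness u² = 1 − h² = 1 − 0.9330 = 0.0670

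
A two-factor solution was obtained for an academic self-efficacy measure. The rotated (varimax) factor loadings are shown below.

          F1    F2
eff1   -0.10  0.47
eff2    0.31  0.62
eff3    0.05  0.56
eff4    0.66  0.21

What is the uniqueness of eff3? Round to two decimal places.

h² = 0.05² + 0.56² = 0.0025 + 0.3136 = 0.3161
Uniqueness u² = 1 − h² = 1 − 0.3161 = 0.6839

0.68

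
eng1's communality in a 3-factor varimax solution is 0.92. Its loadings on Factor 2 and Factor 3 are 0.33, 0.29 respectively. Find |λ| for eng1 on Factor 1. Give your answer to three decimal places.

0.853

Under orthogonal rotation h² = Σλ², so λ_Factor 1² = h² − (0.1930) = 0.92 − 0.1930 = 0.7270.
|λ| = √0.7270 = 0.8526.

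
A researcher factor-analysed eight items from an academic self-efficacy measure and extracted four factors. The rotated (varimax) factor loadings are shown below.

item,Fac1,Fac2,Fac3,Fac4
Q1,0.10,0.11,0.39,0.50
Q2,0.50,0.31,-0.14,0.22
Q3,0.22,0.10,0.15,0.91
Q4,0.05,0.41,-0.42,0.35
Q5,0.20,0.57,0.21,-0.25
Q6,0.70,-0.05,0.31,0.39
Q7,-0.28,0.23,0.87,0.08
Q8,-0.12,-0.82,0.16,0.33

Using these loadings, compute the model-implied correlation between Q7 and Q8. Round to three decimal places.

r̂ = Σ λ_i·λ_j across factors = (-0.28)(-0.12) + (0.23)(-0.82) + (0.87)(0.16) + (0.08)(0.33)
  = +0.0336 -0.1886 +0.1392 +0.0264 = 0.0106

0.011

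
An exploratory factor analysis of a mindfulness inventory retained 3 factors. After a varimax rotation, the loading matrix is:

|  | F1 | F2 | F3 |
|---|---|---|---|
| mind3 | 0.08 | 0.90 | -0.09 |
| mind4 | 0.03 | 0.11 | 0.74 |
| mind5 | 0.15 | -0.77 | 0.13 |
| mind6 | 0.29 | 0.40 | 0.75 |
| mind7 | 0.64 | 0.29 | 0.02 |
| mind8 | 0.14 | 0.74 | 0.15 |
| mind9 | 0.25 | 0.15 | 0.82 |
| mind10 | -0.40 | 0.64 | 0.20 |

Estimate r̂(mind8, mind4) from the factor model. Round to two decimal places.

r̂ = Σ λ_i·λ_j across factors = (0.14)(0.03) + (0.74)(0.11) + (0.15)(0.74)
  = +0.0042 +0.0814 +0.1110 = 0.1966

0.20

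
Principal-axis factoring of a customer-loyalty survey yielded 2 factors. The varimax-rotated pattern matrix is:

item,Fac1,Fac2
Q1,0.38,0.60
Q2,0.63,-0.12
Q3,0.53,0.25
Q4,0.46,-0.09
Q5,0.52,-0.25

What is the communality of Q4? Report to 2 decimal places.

h² = 0.46² + (-0.09)² = 0.2116 + 0.0081 = 0.2197

0.22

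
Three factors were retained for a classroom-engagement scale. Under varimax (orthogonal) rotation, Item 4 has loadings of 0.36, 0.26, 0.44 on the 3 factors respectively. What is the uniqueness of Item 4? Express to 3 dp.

h² = 0.36² + 0.26² + 0.44² = 0.1296 + 0.0676 + 0.1936 = 0.3908
Uniqueness u² = 1 − h² = 1 − 0.3908 = 0.6092

0.609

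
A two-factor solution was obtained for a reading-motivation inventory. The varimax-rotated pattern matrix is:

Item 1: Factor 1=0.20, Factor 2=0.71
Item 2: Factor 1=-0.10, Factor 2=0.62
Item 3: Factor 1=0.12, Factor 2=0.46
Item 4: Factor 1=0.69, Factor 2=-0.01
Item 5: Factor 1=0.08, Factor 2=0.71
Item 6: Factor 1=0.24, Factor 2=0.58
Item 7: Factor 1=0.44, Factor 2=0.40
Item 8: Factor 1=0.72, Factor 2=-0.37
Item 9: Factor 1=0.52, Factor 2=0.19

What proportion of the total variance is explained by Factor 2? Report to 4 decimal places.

SS loadings for Factor 2 = 0.71² + 0.62² + 0.46² + (-0.01)² + 0.71² + 0.58² + 0.40² + (-0.37)² + 0.19² = 2.2737
Proportion of variance = 2.2737 / 9 = 0.2526.

0.2526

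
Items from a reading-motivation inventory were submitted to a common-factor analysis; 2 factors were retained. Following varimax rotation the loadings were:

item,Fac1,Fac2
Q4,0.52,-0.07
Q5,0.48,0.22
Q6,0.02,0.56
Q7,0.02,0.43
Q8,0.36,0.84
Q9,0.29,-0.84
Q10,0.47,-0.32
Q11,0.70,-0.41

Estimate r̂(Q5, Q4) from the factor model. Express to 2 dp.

0.23

r̂ = Σ λ_i·λ_j across factors = (0.48)(0.52) + (0.22)(-0.07)
  = +0.2496 -0.0154 = 0.2342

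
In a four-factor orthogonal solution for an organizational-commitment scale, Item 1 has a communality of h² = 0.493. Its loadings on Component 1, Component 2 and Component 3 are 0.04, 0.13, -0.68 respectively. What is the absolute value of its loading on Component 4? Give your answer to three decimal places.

Under orthogonal rotation h² = Σλ², so λ_Component 4² = h² − (0.4809) = 0.493 − 0.4809 = 0.0121.
|λ| = √0.0121 = 0.1100.

0.110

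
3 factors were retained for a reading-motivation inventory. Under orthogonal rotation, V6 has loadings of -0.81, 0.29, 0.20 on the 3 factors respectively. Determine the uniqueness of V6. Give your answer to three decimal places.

0.220

h² = (-0.81)² + 0.29² + 0.20² = 0.6561 + 0.0841 + 0.0400 = 0.7802
Uniqueness u² = 1 − h² = 1 − 0.7802 = 0.2198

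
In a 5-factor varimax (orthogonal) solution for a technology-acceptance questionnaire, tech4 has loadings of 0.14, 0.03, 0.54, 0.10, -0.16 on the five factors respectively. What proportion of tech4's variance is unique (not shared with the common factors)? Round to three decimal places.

0.652

h² = 0.14² + 0.03² + 0.54² + 0.10² + (-0.16)² = 0.0196 + 0.0009 + 0.2916 + 0.0100 + 0.0256 = 0.3477
Uniqueness u² = 1 − h² = 1 − 0.3477 = 0.6523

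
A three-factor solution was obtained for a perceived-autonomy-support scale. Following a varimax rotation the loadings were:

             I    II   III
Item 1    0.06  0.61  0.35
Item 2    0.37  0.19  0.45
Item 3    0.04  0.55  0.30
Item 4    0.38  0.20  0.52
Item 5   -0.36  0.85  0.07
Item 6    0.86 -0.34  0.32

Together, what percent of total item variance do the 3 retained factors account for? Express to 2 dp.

58.95%

Communalities: 0.4982, 0.3755, 0.3941, 0.4548, 0.8570, 0.9576; Σh² = 3.5372.
Total variance with 6 standardized items is 6, so the solution explains 3.5372/6 = 0.5895 = 58.95%.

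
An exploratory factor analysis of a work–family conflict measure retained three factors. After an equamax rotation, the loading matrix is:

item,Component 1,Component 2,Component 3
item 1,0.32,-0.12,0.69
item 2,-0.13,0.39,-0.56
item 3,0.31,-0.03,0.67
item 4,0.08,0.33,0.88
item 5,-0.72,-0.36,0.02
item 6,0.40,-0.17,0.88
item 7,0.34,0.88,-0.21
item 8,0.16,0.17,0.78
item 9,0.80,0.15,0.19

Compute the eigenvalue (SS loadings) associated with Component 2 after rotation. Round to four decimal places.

SS loadings for Component 2 = (-0.12)² + 0.39² + (-0.03)² + 0.33² + (-0.36)² + (-0.17)² + 0.88² + 0.17² + 0.15² = 0.0144 + 0.1521 + 0.0009 + 0.1089 + 0.1296 + 0.0289 + 0.7744 + 0.0289 + 0.0225 = 1.2606

1.2606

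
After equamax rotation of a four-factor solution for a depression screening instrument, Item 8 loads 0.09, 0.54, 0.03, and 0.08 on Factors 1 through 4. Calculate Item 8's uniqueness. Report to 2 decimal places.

0.69

h² = 0.09² + 0.54² + 0.03² + 0.08² = 0.0081 + 0.2916 + 0.0009 + 0.0064 = 0.3070
Uniqueness u² = 1 − h² = 1 − 0.3070 = 0.6930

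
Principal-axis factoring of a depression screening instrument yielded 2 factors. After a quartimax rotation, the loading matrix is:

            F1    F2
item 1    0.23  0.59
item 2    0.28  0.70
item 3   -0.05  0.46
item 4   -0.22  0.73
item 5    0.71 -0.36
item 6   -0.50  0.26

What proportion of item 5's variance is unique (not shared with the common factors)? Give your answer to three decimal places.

h² = 0.71² + (-0.36)² = 0.5041 + 0.1296 = 0.6337
Uniqueness u² = 1 − h² = 1 − 0.6337 = 0.3663

0.366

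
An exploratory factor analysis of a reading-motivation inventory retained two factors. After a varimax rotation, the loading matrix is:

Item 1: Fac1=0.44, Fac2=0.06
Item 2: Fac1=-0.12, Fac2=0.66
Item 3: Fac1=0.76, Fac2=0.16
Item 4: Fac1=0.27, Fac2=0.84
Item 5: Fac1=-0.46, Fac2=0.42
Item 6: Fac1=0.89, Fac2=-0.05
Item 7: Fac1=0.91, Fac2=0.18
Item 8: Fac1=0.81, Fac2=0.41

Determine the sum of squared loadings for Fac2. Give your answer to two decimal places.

SS loadings for Fac2 = 0.06² + 0.66² + 0.16² + 0.84² + 0.42² + (-0.05)² + 0.18² + 0.41² = 0.0036 + 0.4356 + 0.0256 + 0.7056 + 0.1764 + 0.0025 + 0.0324 + 0.1681 = 1.5498

1.55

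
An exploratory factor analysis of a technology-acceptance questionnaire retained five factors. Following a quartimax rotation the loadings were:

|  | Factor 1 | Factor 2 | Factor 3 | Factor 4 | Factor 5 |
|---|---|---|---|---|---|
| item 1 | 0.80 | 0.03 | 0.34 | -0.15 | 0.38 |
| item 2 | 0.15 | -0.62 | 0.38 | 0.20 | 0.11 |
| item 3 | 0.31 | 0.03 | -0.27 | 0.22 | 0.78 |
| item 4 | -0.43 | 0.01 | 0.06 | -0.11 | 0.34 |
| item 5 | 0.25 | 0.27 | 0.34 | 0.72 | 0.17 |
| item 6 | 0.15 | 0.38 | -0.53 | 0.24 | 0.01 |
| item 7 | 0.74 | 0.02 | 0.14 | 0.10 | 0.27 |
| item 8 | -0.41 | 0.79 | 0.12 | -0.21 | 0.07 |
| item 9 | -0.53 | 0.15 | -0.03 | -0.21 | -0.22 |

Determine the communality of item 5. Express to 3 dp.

0.798

h² = 0.25² + 0.27² + 0.34² + 0.72² + 0.17² = 0.0625 + 0.0729 + 0.1156 + 0.5184 + 0.0289 = 0.7983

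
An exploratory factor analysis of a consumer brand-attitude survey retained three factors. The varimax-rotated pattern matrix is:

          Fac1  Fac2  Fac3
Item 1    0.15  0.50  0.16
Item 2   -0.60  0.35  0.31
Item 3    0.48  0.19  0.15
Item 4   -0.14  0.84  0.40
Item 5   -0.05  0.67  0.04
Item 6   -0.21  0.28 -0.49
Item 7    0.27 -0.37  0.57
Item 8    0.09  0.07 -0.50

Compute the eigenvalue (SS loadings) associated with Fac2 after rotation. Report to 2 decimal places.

SS loadings for Fac2 = 0.50² + 0.35² + 0.19² + 0.84² + 0.67² + 0.28² + (-0.37)² + 0.07² = 0.2500 + 0.1225 + 0.0361 + 0.7056 + 0.4489 + 0.0784 + 0.1369 + 0.0049 = 1.7833

1.78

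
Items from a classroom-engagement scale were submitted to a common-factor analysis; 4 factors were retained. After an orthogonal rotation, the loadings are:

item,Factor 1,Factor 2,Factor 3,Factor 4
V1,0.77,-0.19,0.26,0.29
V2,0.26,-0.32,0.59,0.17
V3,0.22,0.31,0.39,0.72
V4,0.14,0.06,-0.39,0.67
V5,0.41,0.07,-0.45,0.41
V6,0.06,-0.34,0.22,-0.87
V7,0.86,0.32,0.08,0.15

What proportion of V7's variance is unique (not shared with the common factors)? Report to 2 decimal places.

h² = 0.86² + 0.32² + 0.08² + 0.15² = 0.7396 + 0.1024 + 0.0064 + 0.0225 = 0.8709
Uniqueness u² = 1 − h² = 1 − 0.8709 = 0.1291

0.13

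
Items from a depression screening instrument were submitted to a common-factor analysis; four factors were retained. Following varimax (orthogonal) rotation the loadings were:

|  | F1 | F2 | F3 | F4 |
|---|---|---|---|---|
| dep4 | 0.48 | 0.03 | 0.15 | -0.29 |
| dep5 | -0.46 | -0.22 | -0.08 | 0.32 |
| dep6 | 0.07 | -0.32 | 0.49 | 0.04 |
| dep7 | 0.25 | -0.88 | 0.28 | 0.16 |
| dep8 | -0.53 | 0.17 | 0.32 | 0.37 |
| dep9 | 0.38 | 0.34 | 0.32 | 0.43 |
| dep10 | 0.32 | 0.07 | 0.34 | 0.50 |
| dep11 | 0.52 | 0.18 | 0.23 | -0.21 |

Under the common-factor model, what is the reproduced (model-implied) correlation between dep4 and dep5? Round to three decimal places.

r̂ = Σ λ_i·λ_j across factors = (0.48)(-0.46) + (0.03)(-0.22) + (0.15)(-0.08) + (-0.29)(0.32)
  = -0.2208 -0.0066 -0.0120 -0.0928 = -0.3322

-0.332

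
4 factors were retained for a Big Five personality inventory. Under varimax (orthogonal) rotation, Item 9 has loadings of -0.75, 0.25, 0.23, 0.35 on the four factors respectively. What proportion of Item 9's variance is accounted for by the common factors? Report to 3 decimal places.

h² = (-0.75)² + 0.25² + 0.23² + 0.35² = 0.5625 + 0.0625 + 0.0529 + 0.1225 = 0.8004

0.800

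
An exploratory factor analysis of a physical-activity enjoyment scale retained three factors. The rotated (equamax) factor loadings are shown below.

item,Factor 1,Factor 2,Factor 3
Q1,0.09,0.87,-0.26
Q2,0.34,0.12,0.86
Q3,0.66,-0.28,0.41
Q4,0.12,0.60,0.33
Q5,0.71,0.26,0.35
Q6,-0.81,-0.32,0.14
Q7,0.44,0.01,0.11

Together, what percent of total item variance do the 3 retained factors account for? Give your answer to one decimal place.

64.9%

Communalities: 0.8326, 0.8696, 0.6821, 0.4833, 0.6942, 0.7781, 0.2058; Σh² = 4.5457.
Total variance with 7 standardized items is 7, so the solution explains 4.5457/7 = 0.6494 = 64.94%.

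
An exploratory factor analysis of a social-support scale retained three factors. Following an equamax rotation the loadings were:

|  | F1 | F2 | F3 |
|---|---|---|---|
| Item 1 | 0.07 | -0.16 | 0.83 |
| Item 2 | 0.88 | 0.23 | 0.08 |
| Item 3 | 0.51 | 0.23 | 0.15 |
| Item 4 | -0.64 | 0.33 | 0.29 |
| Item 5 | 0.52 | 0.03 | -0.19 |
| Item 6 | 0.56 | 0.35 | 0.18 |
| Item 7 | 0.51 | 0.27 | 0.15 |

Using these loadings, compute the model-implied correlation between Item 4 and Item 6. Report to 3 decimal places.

r̂ = Σ λ_i·λ_j across factors = (-0.64)(0.56) + (0.33)(0.35) + (0.29)(0.18)
  = -0.3584 +0.1155 +0.0522 = -0.1907

-0.191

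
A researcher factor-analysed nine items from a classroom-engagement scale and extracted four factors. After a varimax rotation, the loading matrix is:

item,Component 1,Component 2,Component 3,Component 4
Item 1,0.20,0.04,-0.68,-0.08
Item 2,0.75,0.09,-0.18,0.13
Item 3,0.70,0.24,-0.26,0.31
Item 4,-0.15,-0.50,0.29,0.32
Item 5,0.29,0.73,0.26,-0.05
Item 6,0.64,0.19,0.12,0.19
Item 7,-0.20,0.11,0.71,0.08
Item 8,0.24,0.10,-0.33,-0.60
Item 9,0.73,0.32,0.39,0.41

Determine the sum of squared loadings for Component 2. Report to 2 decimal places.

1.01

SS loadings for Component 2 = 0.04² + 0.09² + 0.24² + (-0.50)² + 0.73² + 0.19² + 0.11² + 0.10² + 0.32² = 0.0016 + 0.0081 + 0.0576 + 0.2500 + 0.5329 + 0.0361 + 0.0121 + 0.0100 + 0.1024 = 1.0108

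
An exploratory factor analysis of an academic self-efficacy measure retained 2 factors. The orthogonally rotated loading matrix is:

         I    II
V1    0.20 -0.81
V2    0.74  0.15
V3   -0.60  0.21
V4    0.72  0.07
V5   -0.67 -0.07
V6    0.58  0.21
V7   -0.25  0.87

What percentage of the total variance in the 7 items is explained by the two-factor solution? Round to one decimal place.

SS loadings by factor: 2.3138, 1.5335; total = 3.8473.
Total variance with 7 standardized items is 7, so the solution explains 3.8473/7 = 0.5496 = 54.96%.

55.0%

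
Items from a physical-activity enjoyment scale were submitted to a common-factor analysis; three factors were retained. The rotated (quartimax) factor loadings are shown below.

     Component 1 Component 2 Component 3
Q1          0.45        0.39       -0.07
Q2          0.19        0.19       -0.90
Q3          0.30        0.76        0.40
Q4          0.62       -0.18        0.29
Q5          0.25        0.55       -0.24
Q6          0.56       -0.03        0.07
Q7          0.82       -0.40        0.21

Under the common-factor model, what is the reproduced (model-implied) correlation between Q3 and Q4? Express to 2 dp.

r̂ = Σ λ_i·λ_j across factors = (0.30)(0.62) + (0.76)(-0.18) + (0.40)(0.29)
  = +0.1860 -0.1368 +0.1160 = 0.1652

0.17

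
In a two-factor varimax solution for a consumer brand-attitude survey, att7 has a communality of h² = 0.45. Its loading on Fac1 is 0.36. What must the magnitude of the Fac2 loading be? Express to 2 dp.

Under orthogonal rotation h² = Σλ², so λ_Fac2² = h² − (0.1296) = 0.45 − 0.1296 = 0.3204.
|λ| = √0.3204 = 0.5660.

0.57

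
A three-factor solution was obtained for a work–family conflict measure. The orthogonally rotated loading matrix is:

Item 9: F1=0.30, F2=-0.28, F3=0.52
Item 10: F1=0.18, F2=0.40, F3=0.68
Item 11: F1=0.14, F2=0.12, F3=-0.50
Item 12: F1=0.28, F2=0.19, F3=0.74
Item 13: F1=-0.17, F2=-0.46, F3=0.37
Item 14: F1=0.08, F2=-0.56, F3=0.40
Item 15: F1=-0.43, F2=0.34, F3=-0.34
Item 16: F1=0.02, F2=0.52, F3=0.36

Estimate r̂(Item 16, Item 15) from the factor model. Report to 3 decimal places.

r̂ = Σ λ_i·λ_j across factors = (0.02)(-0.43) + (0.52)(0.34) + (0.36)(-0.34)
  = -0.0086 +0.1768 -0.1224 = 0.0458

0.046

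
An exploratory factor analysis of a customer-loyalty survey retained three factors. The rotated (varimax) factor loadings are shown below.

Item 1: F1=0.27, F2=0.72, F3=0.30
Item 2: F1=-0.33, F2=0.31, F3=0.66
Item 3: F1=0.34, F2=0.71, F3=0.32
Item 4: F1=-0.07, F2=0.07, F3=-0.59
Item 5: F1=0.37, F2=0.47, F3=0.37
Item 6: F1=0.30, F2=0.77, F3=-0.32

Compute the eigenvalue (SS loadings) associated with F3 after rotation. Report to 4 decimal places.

SS loadings for F3 = 0.30² + 0.66² + 0.32² + (-0.59)² + 0.37² + (-0.32)² = 0.0900 + 0.4356 + 0.1024 + 0.3481 + 0.1369 + 0.1024 = 1.2154

1.2154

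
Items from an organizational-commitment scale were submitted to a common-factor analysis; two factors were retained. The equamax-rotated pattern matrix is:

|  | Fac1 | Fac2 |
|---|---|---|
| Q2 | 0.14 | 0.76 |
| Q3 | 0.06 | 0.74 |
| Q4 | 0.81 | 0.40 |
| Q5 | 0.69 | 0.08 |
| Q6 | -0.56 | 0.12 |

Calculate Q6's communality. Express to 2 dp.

h² = (-0.56)² + 0.12² = 0.3136 + 0.0144 = 0.3280

0.33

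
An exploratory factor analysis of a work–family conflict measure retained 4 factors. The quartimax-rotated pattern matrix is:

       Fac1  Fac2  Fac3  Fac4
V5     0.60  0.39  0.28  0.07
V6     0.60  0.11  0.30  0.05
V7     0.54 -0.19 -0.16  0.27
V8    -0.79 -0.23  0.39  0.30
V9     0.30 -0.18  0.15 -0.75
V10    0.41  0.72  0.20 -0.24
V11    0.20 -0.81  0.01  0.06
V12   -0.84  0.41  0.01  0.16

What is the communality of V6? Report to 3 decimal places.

h² = 0.60² + 0.11² + 0.30² + 0.05² = 0.3600 + 0.0121 + 0.0900 + 0.0025 = 0.4646

0.465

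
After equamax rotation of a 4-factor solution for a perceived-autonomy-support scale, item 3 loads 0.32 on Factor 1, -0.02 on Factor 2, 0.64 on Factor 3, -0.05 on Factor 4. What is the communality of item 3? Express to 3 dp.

0.515

h² = 0.32² + (-0.02)² + 0.64² + (-0.05)² = 0.1024 + 0.0004 + 0.4096 + 0.0025 = 0.5149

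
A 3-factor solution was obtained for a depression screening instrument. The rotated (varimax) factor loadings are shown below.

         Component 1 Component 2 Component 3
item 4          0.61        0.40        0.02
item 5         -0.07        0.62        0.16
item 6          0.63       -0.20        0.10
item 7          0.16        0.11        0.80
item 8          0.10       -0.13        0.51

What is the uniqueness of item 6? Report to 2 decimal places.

0.55

h² = 0.63² + (-0.20)² + 0.10² = 0.3969 + 0.0400 + 0.0100 = 0.4469
Uniqueness u² = 1 − h² = 1 − 0.4469 = 0.5531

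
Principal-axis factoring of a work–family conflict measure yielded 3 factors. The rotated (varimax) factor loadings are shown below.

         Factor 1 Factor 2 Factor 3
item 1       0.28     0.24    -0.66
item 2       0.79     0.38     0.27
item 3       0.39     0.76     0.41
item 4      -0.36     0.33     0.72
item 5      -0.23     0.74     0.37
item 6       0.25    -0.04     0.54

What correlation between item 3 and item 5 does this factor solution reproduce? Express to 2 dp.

r̂ = Σ λ_i·λ_j across factors = (0.39)(-0.23) + (0.76)(0.74) + (0.41)(0.37)
  = -0.0897 +0.5624 +0.1517 = 0.6244

0.62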